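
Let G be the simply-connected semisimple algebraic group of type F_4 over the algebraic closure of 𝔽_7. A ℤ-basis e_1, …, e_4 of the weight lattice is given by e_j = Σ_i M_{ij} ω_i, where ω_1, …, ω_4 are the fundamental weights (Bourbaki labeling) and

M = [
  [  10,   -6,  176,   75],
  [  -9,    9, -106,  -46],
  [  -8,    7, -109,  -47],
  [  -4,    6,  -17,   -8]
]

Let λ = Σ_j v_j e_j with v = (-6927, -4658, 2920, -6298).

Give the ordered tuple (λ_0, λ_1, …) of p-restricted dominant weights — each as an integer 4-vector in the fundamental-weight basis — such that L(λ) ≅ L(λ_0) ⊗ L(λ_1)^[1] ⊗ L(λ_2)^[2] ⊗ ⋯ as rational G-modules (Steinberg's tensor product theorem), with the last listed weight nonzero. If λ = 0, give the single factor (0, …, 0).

((3, 0, 4, 0), (0, 3, 6, 2), (5, 5, 3, 3), (0, 1, 1, 1))

In the fundamental-weight basis, λ has coordinates c = M·v (v = (-6927, -4658, 2920, -6298)):
  c_1 = 10*-6927 + -6*-4658 + 176*2920 + 75*-6298 = 248
  c_2 = -9*-6927 + 9*-4658 + -106*2920 + -46*-6298 = 609
  c_3 = -8*-6927 + 7*-4658 + -109*2920 + -47*-6298 = 536
  c_4 = -4*-6927 + 6*-4658 + -17*2920 + -8*-6298 = 504
Expand coordinatewise in base 7:
  c_1 = 248 = 3·7^0 + 0·7^1 + 5·7^2
  c_2 = 609 = 0·7^0 + 3·7^1 + 5·7^2 + 1·7^3
  c_3 = 536 = 4·7^0 + 6·7^1 + 3·7^2 + 1·7^3
  c_4 = 504 = 0·7^0 + 2·7^1 + 3·7^2 + 1·7^3
λ_0 = (3, 0, 4, 0)
λ_1 = (0, 3, 6, 2)
λ_2 = (5, 5, 3, 3)
λ_3 = (0, 1, 1, 1)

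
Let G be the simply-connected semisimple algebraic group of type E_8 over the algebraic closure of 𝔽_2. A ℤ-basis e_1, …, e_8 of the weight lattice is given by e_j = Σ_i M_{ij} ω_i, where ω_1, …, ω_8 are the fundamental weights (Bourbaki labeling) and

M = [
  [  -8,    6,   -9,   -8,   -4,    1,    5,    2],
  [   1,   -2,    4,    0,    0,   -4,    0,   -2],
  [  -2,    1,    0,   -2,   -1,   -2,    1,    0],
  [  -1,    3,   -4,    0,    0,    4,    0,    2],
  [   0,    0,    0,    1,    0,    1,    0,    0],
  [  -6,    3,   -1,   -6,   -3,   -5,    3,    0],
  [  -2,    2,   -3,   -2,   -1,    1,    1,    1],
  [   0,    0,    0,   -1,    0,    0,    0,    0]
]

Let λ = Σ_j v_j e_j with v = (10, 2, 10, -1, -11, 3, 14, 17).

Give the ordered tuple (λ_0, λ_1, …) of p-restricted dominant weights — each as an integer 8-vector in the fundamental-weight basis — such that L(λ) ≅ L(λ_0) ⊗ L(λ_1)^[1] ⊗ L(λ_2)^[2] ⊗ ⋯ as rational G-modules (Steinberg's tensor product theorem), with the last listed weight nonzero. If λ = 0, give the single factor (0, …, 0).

ω-coordinates c = M·v, v = (10, 2, 10, -1, -11, 3, 14, 17):
  c_1 = -8*10 + 6*2 + -9*10 + -8*-1 + -4*-11 + 1*3 + 5*14 + 2*17 = 1
  c_2 = 1*10 + -2*2 + 4*10 + 0*-1 + 0*-11 + -4*3 + 0*14 + -2*17 = 0
  c_3 = -2*10 + 1*2 + 0*10 + -2*-1 + -1*-11 + -2*3 + 1*14 + 0*17 = 3
  c_4 = -1*10 + 3*2 + -4*10 + 0*-1 + 0*-11 + 4*3 + 0*14 + 2*17 = 2
  c_5 = 0*10 + 0*2 + 0*10 + 1*-1 + 0*-11 + 1*3 + 0*14 + 0*17 = 2
  c_6 = -6*10 + 3*2 + -1*10 + -6*-1 + -3*-11 + -5*3 + 3*14 + 0*17 = 2
  c_7 = -2*10 + 2*2 + -3*10 + -2*-1 + -1*-11 + 1*3 + 1*14 + 1*17 = 1
  c_8 = 0*10 + 0*2 + 0*10 + -1*-1 + 0*-11 + 0*3 + 0*14 + 0*17 = 1
Expand coordinatewise in base 2:
  c_1 = 1 = 1·2^0
  c_2 = 0
  c_3 = 3 = 1·2^0 + 1·2^1
  c_4 = 2 = 0·2^0 + 1·2^1
  c_5 = 2 = 0·2^0 + 1·2^1
  c_6 = 2 = 0·2^0 + 1·2^1
  c_7 = 1 = 1·2^0
  c_8 = 1 = 1·2^0
Factor λ_0 = (1, 0, 1, 0, 0, 0, 1, 1)
Factor λ_1 = (0, 0, 1, 1, 1, 1, 0, 0)

((1, 0, 1, 0, 0, 0, 1, 1), (0, 0, 1, 1, 1, 1, 0, 0))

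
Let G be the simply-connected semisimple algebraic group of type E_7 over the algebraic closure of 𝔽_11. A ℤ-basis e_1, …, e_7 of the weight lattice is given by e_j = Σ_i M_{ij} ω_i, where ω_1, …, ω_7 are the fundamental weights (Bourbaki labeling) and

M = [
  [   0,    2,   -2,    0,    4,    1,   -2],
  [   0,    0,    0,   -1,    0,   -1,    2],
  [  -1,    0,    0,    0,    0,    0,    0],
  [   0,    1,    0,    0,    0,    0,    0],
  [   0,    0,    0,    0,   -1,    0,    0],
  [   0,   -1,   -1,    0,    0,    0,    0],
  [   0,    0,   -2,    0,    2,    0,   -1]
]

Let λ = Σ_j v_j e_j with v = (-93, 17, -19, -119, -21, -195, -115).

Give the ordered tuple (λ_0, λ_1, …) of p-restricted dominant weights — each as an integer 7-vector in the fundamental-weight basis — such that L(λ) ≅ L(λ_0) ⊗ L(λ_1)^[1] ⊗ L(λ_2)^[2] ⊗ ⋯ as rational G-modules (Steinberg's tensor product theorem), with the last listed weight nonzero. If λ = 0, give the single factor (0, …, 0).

((1, 7, 5, 6, 10, 2, 1), (2, 7, 8, 1, 1, 0, 10))

Compute c_i = Σ_j M_{ij} v_j with v = (-93, 17, -19, -119, -21, -195, -115):
  c_1 = (0)·(-93) + 2·17 + (-2)·(-19) + (0)·(-119) + (4)·(-21) + (1)·(-195) + (-2)·(-115) = 23
  c_2 = (0)·(-93) + 0·17 + (0)·(-19) + (-1)·(-119) + (0)·(-21) + (-1)·(-195) + (2)·(-115) = 84
  c_3 = (-1)·(-93) + 0·17 + (0)·(-19) + (0)·(-119) + (0)·(-21) + (0)·(-195) + (0)·(-115) = 93
  c_4 = (0)·(-93) + 1·17 + (0)·(-19) + (0)·(-119) + (0)·(-21) + (0)·(-195) + (0)·(-115) = 17
  c_5 = (0)·(-93) + 0·17 + (0)·(-19) + (0)·(-119) + (-1)·(-21) + (0)·(-195) + (0)·(-115) = 21
  c_6 = (0)·(-93) + (-1)·(17) + (-1)·(-19) + (0)·(-119) + (0)·(-21) + (0)·(-195) + (0)·(-115) = 2
  c_7 = (0)·(-93) + 0·17 + (-2)·(-19) + (0)·(-119) + (2)·(-21) + (0)·(-195) + (-1)·(-115) = 111
Writing each c_i in base p = 11:
  c_1 = 23 = 1·11^0 + 2·11^1
  c_2 = 84 = 7·11^0 + 7·11^1
  c_3 = 93 = 5·11^0 + 8·11^1
  c_4 = 17 = 6·11^0 + 1·11^1
  c_5 = 21 = 10·11^0 + 1·11^1
  c_6 = 2 = 2·11^0
  c_7 = 111 = 1·11^0 + 10·11^1
Factor λ_0 = (1, 7, 5, 6, 10, 2, 1)
Factor λ_1 = (2, 7, 8, 1, 1, 0, 10)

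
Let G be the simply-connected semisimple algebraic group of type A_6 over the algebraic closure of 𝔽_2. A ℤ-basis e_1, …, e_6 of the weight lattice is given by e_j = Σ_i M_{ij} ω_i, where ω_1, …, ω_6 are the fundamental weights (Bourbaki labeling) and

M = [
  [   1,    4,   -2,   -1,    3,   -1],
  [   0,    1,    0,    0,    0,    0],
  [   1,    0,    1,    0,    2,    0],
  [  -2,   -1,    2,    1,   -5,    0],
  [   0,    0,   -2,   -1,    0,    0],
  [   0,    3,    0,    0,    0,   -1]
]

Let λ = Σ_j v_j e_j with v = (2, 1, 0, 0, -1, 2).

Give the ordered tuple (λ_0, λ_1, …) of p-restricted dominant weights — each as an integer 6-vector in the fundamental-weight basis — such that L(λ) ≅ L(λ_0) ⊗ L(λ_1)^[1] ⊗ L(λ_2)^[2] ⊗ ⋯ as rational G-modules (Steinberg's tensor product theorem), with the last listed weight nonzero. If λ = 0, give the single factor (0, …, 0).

Change of basis e → ω: c = M·v where v = (2, 1, 0, 0, -1, 2):
  c_1 = 1·2 + 4·1 + (-2)·(0) + (-1)·(0) + (3)·(-1) + (-1)·(2) = 1
  c_2 = 0·2 + 1·1 + 0·0 + 0·0 + (0)·(-1) + 0·2 = 1
  c_3 = 1·2 + 0·1 + 1·0 + 0·0 + (2)·(-1) + 0·2 = 0
  c_4 = (-2)·(2) + (-1)·(1) + 2·0 + 1·0 + (-5)·(-1) + 0·2 = 0
  c_5 = 0·2 + 0·1 + (-2)·(0) + (-1)·(0) + (0)·(-1) + 0·2 = 0
  c_6 = 0·2 + 3·1 + 0·0 + 0·0 + (0)·(-1) + (-1)·(2) = 1
p = 2; digits c_i = Σ_j d_{ij}·2^j, 0 ≤ d_{ij} < 2:
  c_1 = 1 = 1·2^0
  c_2 = 1 = 1·2^0
  c_3 = 0
  c_4 = 0
  c_5 = 0
  c_6 = 1 = 1·2^0
λ_0 = (1, 1, 0, 0, 0, 1)

((1, 1, 0, 0, 0, 1),)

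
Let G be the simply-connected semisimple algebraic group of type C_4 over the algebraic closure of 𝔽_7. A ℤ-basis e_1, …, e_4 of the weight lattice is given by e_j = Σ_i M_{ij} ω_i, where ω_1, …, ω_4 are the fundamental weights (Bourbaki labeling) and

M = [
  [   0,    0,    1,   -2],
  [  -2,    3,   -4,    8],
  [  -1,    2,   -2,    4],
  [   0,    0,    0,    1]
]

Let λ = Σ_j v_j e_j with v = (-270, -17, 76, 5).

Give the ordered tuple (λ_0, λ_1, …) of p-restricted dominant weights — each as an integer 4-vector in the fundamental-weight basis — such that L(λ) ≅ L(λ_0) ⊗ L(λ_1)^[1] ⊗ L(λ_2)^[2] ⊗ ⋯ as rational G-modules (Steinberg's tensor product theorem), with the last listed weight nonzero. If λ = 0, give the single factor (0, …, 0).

((3, 1, 6, 5), (2, 4, 0, 0), (1, 4, 2, 0))

Change of basis e → ω: c = M·v where v = (-270, -17, 76, 5):
  c_1 = (0)·(-270) + (0)·(-17) + 1·76 + (-2)·(5) = 66
  c_2 = (-2)·(-270) + (3)·(-17) + (-4)·(76) + 8·5 = 225
  c_3 = (-1)·(-270) + (2)·(-17) + (-2)·(76) + 4·5 = 104
  c_4 = (0)·(-270) + (0)·(-17) + 0·76 + 1·5 = 5
Writing each c_i in base p = 7:
  c_1 = 66 = 3·7^0 + 2·7^1 + 1·7^2
  c_2 = 225 = 1·7^0 + 4·7^1 + 4·7^2
  c_3 = 104 = 6·7^0 + 0·7^1 + 2·7^2
  c_4 = 5 = 5·7^0
λ_0 = (3, 1, 6, 5)
λ_1 = (2, 4, 0, 0)
λ_2 = (1, 4, 2, 0)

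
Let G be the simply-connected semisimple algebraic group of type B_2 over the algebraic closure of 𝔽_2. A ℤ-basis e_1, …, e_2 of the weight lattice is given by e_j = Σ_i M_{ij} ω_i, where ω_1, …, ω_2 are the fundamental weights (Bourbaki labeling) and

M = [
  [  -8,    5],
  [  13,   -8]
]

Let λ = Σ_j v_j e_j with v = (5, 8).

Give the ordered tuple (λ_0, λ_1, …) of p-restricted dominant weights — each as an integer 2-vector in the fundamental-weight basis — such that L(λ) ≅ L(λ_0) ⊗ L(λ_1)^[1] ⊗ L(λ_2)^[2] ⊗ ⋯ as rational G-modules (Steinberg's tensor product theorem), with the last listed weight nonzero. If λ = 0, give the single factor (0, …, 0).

Change of basis e → ω: c = M·v where v = (5, 8):
  c_1 = (-8)·(5) + 5·8 = 0
  c_2 = 13·5 + (-8)·(8) = 1
Expand coordinatewise in base 2:
  c_1 = 0
  c_2 = 1 = 1·2^0
p-restricted factor λ_0 = (0, 1)

((0, 1),)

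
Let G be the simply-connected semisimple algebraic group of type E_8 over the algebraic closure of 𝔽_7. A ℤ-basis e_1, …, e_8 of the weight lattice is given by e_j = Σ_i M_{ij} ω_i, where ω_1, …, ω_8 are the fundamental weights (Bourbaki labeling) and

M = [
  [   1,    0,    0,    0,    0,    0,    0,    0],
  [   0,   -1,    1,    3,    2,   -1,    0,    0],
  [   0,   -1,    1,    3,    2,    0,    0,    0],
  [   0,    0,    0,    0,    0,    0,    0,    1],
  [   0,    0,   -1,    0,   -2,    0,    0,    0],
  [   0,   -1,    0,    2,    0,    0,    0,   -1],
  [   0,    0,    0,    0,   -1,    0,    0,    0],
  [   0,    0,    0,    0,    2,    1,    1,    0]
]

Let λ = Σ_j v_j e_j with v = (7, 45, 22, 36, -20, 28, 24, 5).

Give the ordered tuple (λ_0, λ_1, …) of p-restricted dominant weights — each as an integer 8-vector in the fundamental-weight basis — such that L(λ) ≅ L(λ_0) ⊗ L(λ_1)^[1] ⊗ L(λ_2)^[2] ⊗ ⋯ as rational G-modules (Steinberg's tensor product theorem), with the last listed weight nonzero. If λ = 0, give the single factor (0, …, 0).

((0, 3, 3, 5, 4, 1, 6, 5), (1, 2, 6, 0, 2, 3, 2, 1))

Compute c_i = Σ_j M_{ij} v_j with v = (7, 45, 22, 36, -20, 28, 24, 5):
  c_1 = (1)·(7) + (0)·(45) + (0)·(22) + (0)·(36) + (0)·(-20) + (0)·(28) + (0)·(24) + (0)·(5) = 7
  c_2 = (0)·(7) + (-1)·(45) + (1)·(22) + (3)·(36) + (2)·(-20) + (-1)·(28) + (0)·(24) + (0)·(5) = 17
  c_3 = (0)·(7) + (-1)·(45) + (1)·(22) + (3)·(36) + (2)·(-20) + (0)·(28) + (0)·(24) + (0)·(5) = 45
  c_4 = (0)·(7) + (0)·(45) + (0)·(22) + (0)·(36) + (0)·(-20) + (0)·(28) + (0)·(24) + (1)·(5) = 5
  c_5 = (0)·(7) + (0)·(45) + (-1)·(22) + (0)·(36) + (-2)·(-20) + (0)·(28) + (0)·(24) + (0)·(5) = 18
  c_6 = (0)·(7) + (-1)·(45) + (0)·(22) + (2)·(36) + (0)·(-20) + (0)·(28) + (0)·(24) + (-1)·(5) = 22
  c_7 = (0)·(7) + (0)·(45) + (0)·(22) + (0)·(36) + (-1)·(-20) + (0)·(28) + (0)·(24) + (0)·(5) = 20
  c_8 = (0)·(7) + (0)·(45) + (0)·(22) + (0)·(36) + (2)·(-20) + (1)·(28) + (1)·(24) + (0)·(5) = 12
Expand coordinatewise in base 7:
  c_1 = 7 = 0·7^0 + 1·7^1
  c_2 = 17 = 3·7^0 + 2·7^1
  c_3 = 45 = 3·7^0 + 6·7^1
  c_4 = 5 = 5·7^0
  c_5 = 18 = 4·7^0 + 2·7^1
  c_6 = 22 = 1·7^0 + 3·7^1
  c_7 = 20 = 6·7^0 + 2·7^1
  c_8 = 12 = 5·7^0 + 1·7^1
λ_0 = (0, 3, 3, 5, 4, 1, 6, 5)
λ_1 = (1, 2, 6, 0, 2, 3, 2, 1)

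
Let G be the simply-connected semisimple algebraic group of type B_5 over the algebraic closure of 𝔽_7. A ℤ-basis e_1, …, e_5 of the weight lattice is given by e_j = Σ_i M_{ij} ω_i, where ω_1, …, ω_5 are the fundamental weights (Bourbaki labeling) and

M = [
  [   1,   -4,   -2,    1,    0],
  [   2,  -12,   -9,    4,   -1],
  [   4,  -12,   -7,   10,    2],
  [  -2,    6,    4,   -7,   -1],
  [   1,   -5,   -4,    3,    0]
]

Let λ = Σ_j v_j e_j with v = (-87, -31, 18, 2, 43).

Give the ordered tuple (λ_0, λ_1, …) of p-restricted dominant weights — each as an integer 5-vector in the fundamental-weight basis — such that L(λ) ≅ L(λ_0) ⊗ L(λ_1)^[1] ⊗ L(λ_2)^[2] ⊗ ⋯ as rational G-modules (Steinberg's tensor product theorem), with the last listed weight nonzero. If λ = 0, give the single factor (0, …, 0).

Converting to the ω-basis (c_i = row i of M dotted with v = (-87, -31, 18, 2, 43)):
  c_1 = (1)·(-87) + (-4)·(-31) + (-2)·(18) + (1)·(2) + (0)·(43) = 3
  c_2 = (2)·(-87) + (-12)·(-31) + (-9)·(18) + (4)·(2) + (-1)·(43) = 1
  c_3 = (4)·(-87) + (-12)·(-31) + (-7)·(18) + (10)·(2) + (2)·(43) = 4
  c_4 = (-2)·(-87) + (6)·(-31) + (4)·(18) + (-7)·(2) + (-1)·(43) = 3
  c_5 = (1)·(-87) + (-5)·(-31) + (-4)·(18) + (3)·(2) + (0)·(43) = 2
p = 7; digits c_i = Σ_j d_{ij}·7^j, 0 ≤ d_{ij} < 7:
  c_1 = 3 = 3·7^0
  c_2 = 1 = 1·7^0
  c_3 = 4 = 4·7^0
  c_4 = 3 = 3·7^0
  c_5 = 2 = 2·7^0
p-restricted factor λ_0 = (3, 1, 4, 3, 2)

((3, 1, 4, 3, 2),)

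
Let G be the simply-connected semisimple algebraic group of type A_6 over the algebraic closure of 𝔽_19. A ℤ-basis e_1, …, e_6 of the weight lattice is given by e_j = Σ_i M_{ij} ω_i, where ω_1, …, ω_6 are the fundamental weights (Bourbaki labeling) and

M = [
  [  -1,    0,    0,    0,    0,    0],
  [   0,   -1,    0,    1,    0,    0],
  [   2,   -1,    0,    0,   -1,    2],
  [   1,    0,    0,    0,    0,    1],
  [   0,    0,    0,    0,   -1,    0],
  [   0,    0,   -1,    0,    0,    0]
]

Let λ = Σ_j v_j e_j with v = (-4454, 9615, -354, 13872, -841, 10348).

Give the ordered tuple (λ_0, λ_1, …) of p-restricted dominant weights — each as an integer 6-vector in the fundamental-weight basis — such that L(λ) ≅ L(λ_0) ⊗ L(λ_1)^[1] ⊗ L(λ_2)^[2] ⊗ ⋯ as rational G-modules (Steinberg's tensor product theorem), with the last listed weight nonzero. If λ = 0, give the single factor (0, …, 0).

Converting to the ω-basis (c_i = row i of M dotted with v = (-4454, 9615, -354, 13872, -841, 10348)):
  c_1 = (-1)·(-4454) + (0)·(9615) + (0)·(-354) + (0)·(13872) + (0)·(-841) + (0)·(10348) = 4454
  c_2 = (0)·(-4454) + (-1)·(9615) + (0)·(-354) + (1)·(13872) + (0)·(-841) + (0)·(10348) = 4257
  c_3 = (2)·(-4454) + (-1)·(9615) + (0)·(-354) + (0)·(13872) + (-1)·(-841) + (2)·(10348) = 3014
  c_4 = (1)·(-4454) + (0)·(9615) + (0)·(-354) + (0)·(13872) + (0)·(-841) + (1)·(10348) = 5894
  c_5 = (0)·(-4454) + (0)·(9615) + (0)·(-354) + (0)·(13872) + (-1)·(-841) + (0)·(10348) = 841
  c_6 = (0)·(-4454) + (0)·(9615) + (-1)·(-354) + (0)·(13872) + (0)·(-841) + (0)·(10348) = 354
Writing each c_i in base p = 19:
  c_1 = 4454 = 8·19^0 + 6·19^1 + 12·19^2
  c_2 = 4257 = 1·19^0 + 15·19^1 + 11·19^2
  c_3 = 3014 = 12·19^0 + 6·19^1 + 8·19^2
  c_4 = 5894 = 4·19^0 + 6·19^1 + 16·19^2
  c_5 = 841 = 5·19^0 + 6·19^1 + 2·19^2
  c_6 = 354 = 12·19^0 + 18·19^1
Factor λ_0 = (8, 1, 12, 4, 5, 12)
Factor λ_1 = (6, 15, 6, 6, 6, 18)
Factor λ_2 = (12, 11, 8, 16, 2, 0)

((8, 1, 12, 4, 5, 12), (6, 15, 6, 6, 6, 18), (12, 11, 8, 16, 2, 0))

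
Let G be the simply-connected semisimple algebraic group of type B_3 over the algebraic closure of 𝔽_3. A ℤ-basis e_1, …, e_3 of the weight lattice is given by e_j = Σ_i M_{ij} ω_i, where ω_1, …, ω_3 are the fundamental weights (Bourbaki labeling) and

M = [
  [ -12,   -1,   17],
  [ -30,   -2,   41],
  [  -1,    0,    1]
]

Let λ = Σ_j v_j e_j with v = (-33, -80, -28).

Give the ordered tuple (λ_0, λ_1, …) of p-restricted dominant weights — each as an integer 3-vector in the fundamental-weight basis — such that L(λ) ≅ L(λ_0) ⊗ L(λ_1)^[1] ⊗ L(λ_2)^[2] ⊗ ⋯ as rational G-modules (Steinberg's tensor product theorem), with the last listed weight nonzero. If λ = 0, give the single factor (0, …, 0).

((0, 2, 2), (0, 0, 1))

Compute c_i = Σ_j M_{ij} v_j with v = (-33, -80, -28):
  c_1 = (-12)·(-33) + (-1)·(-80) + (17)·(-28) = 0
  c_2 = (-30)·(-33) + (-2)·(-80) + (41)·(-28) = 2
  c_3 = (-1)·(-33) + (0)·(-80) + (1)·(-28) = 5
Writing each c_i in base p = 3:
  c_1 = 0
  c_2 = 2 = 2·3^0
  c_3 = 5 = 2·3^0 + 1·3^1
λ_0 = (0, 2, 2)
λ_1 = (0, 0, 1)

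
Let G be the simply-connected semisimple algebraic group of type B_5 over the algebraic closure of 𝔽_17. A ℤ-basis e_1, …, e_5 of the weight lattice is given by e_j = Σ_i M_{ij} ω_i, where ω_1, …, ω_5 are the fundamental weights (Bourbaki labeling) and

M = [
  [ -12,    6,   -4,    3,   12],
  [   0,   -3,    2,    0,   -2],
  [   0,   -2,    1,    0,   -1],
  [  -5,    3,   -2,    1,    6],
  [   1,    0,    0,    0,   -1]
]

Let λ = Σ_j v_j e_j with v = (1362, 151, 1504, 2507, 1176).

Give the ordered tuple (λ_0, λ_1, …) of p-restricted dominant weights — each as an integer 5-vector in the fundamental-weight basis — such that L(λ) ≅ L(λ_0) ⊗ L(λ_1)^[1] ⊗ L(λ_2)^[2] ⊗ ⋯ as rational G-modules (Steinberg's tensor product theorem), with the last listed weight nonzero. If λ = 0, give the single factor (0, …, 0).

((9, 16, 9, 11, 16), (10, 11, 1, 11, 10))

ω-coordinates c = M·v, v = (1362, 151, 1504, 2507, 1176):
  c_1 = (-12)·(1362) + 6·151 + (-4)·(1504) + 3·2507 + 12·1176 = 179
  c_2 = 0·1362 + (-3)·(151) + 2·1504 + 0·2507 + (-2)·(1176) = 203
  c_3 = 0·1362 + (-2)·(151) + 1·1504 + 0·2507 + (-1)·(1176) = 26
  c_4 = (-5)·(1362) + 3·151 + (-2)·(1504) + 1·2507 + 6·1176 = 198
  c_5 = 1·1362 + 0·151 + 0·1504 + 0·2507 + (-1)·(1176) = 186
Writing each c_i in base p = 17:
  c_1 = 179 = 9·17^0 + 10·17^1
  c_2 = 203 = 16·17^0 + 11·17^1
  c_3 = 26 = 9·17^0 + 1·17^1
  c_4 = 198 = 11·17^0 + 11·17^1
  c_5 = 186 = 16·17^0 + 10·17^1
λ_0 = (9, 16, 9, 11, 16)
λ_1 = (10, 11, 1, 11, 10)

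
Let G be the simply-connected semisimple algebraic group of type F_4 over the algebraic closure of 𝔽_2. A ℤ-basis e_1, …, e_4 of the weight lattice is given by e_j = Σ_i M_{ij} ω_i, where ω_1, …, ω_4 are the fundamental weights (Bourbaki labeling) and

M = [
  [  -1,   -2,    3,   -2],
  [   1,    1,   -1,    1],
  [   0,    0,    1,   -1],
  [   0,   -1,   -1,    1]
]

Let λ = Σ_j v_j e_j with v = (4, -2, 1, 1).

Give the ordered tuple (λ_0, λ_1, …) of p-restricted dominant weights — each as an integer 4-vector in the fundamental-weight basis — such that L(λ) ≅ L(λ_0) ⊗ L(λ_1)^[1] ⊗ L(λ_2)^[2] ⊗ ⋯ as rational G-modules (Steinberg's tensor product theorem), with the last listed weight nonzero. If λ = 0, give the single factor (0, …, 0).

((1, 0, 0, 0), (0, 1, 0, 1))

Compute c_i = Σ_j M_{ij} v_j with v = (4, -2, 1, 1):
  c_1 = (-1)·(4) + (-2)·(-2) + (3)·(1) + (-2)·(1) = 1
  c_2 = (1)·(4) + (1)·(-2) + (-1)·(1) + (1)·(1) = 2
  c_3 = (0)·(4) + (0)·(-2) + (1)·(1) + (-1)·(1) = 0
  c_4 = (0)·(4) + (-1)·(-2) + (-1)·(1) + (1)·(1) = 2
Writing each c_i in base p = 2:
  c_1 = 1 = 1·2^0
  c_2 = 2 = 0·2^0 + 1·2^1
  c_3 = 0
  c_4 = 2 = 0·2^0 + 1·2^1
λ_0 = (1, 0, 0, 0)
λ_1 = (0, 1, 0, 1)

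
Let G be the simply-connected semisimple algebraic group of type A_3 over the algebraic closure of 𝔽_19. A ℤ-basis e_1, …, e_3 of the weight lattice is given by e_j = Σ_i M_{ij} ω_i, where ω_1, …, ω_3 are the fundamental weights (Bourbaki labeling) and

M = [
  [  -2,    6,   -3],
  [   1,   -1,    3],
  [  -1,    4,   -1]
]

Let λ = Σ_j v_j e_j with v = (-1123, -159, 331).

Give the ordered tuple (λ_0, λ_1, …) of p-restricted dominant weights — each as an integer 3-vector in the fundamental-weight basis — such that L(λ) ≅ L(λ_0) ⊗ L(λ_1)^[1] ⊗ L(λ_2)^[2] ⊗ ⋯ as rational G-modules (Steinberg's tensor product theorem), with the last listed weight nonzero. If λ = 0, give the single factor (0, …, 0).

((14, 10, 4), (15, 1, 8))

Compute c_i = Σ_j M_{ij} v_j with v = (-1123, -159, 331):
  c_1 = (-2)·(-1123) + (6)·(-159) + (-3)·(331) = 299
  c_2 = (1)·(-1123) + (-1)·(-159) + (3)·(331) = 29
  c_3 = (-1)·(-1123) + (4)·(-159) + (-1)·(331) = 156
Base-19 expansion of each c_i:
  c_1 = 299 = 14·19^0 + 15·19^1
  c_2 = 29 = 10·19^0 + 1·19^1
  c_3 = 156 = 4·19^0 + 8·19^1
λ_0 = (14, 10, 4)
λ_1 = (15, 1, 8)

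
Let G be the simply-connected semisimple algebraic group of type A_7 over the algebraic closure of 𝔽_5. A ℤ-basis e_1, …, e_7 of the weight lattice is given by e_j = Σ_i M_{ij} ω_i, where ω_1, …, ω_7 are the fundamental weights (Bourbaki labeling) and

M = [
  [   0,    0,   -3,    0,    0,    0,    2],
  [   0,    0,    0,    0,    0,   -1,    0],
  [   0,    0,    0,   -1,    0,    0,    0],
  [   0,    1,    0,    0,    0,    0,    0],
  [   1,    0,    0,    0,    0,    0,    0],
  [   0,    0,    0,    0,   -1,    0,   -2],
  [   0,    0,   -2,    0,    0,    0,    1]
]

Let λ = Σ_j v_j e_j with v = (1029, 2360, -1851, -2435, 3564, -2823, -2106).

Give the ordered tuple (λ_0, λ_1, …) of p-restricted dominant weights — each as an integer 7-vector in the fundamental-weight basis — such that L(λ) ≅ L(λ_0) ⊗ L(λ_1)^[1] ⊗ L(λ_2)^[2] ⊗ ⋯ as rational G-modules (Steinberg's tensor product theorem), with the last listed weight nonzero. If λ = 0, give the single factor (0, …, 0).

Change of basis e → ω: c = M·v where v = (1029, 2360, -1851, -2435, 3564, -2823, -2106):
  c_1 = 0*1029 + 0*2360 + -3*-1851 + 0*-2435 + 0*3564 + 0*-2823 + 2*-2106 = 1341
  c_2 = 0*1029 + 0*2360 + 0*-1851 + 0*-2435 + 0*3564 + -1*-2823 + 0*-2106 = 2823
  c_3 = 0*1029 + 0*2360 + 0*-1851 + -1*-2435 + 0*3564 + 0*-2823 + 0*-2106 = 2435
  c_4 = 0*1029 + 1*2360 + 0*-1851 + 0*-2435 + 0*3564 + 0*-2823 + 0*-2106 = 2360
  c_5 = 1*1029 + 0*2360 + 0*-1851 + 0*-2435 + 0*3564 + 0*-2823 + 0*-2106 = 1029
  c_6 = 0*1029 + 0*2360 + 0*-1851 + 0*-2435 + -1*3564 + 0*-2823 + -2*-2106 = 648
  c_7 = 0*1029 + 0*2360 + -2*-1851 + 0*-2435 + 0*3564 + 0*-2823 + 1*-2106 = 1596
Writing each c_i in base p = 5:
  c_1 = 1341 = 1·5^0 + 3·5^1 + 3·5^2 + 0·5^3 + 2·5^4
  c_2 = 2823 = 3·5^0 + 4·5^1 + 2·5^2 + 2·5^3 + 4·5^4
  c_3 = 2435 = 0·5^0 + 2·5^1 + 2·5^2 + 4·5^3 + 3·5^4
  c_4 = 2360 = 0·5^0 + 2·5^1 + 4·5^2 + 3·5^3 + 3·5^4
  c_5 = 1029 = 4·5^0 + 0·5^1 + 1·5^2 + 3·5^3 + 1·5^4
  c_6 = 648 = 3·5^0 + 4·5^1 + 0·5^2 + 0·5^3 + 1·5^4
  c_7 = 1596 = 1·5^0 + 4·5^1 + 3·5^2 + 2·5^3 + 2·5^4
p-restricted factor λ_0 = (1, 3, 0, 0, 4, 3, 1)
p-restricted factor λ_1 = (3, 4, 2, 2, 0, 4, 4)
p-restricted factor λ_2 = (3, 2, 2, 4, 1, 0, 3)
p-restricted factor λ_3 = (0, 2, 4, 3, 3, 0, 2)
p-restricted factor λ_4 = (2, 4, 3, 3, 1, 1, 2)

((1, 3, 0, 0, 4, 3, 1), (3, 4, 2, 2, 0, 4, 4), (3, 2, 2, 4, 1, 0, 3), (0, 2, 4, 3, 3, 0, 2), (2, 4, 3, 3, 1, 1, 2))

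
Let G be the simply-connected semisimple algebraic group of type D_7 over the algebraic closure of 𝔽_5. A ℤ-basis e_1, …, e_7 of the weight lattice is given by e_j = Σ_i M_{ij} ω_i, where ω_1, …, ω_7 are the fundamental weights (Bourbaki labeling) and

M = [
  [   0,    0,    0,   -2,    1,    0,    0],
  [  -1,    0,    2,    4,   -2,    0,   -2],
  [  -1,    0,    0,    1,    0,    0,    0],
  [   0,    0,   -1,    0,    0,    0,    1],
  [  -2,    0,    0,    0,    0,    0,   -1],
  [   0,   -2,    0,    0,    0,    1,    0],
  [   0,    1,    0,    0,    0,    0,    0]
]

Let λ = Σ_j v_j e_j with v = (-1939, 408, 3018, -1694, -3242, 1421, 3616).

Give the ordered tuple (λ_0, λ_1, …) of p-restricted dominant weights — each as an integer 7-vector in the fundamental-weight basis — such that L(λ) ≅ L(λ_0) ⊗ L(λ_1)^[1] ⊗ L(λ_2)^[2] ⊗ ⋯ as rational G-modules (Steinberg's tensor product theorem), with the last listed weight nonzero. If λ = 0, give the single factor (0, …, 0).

((1, 1, 0, 3, 2, 0, 3), (4, 0, 4, 4, 2, 1, 1), (0, 3, 4, 3, 0, 4, 1), (1, 3, 1, 4, 2, 4, 3))

In the fundamental-weight basis, λ has coordinates c = M·v (v = (-1939, 408, 3018, -1694, -3242, 1421, 3616)):
  c_1 = (0)·(-1939) + 0·408 + 0·3018 + (-2)·(-1694) + (1)·(-3242) + 0·1421 + 0·3616 = 146
  c_2 = (-1)·(-1939) + 0·408 + 2·3018 + (4)·(-1694) + (-2)·(-3242) + 0·1421 + (-2)·(3616) = 451
  c_3 = (-1)·(-1939) + 0·408 + 0·3018 + (1)·(-1694) + (0)·(-3242) + 0·1421 + 0·3616 = 245
  c_4 = (0)·(-1939) + 0·408 + (-1)·(3018) + (0)·(-1694) + (0)·(-3242) + 0·1421 + 1·3616 = 598
  c_5 = (-2)·(-1939) + 0·408 + 0·3018 + (0)·(-1694) + (0)·(-3242) + 0·1421 + (-1)·(3616) = 262
  c_6 = (0)·(-1939) + (-2)·(408) + 0·3018 + (0)·(-1694) + (0)·(-3242) + 1·1421 + 0·3616 = 605
  c_7 = (0)·(-1939) + 1·408 + 0·3018 + (0)·(-1694) + (0)·(-3242) + 0·1421 + 0·3616 = 408
p = 5; digits c_i = Σ_j d_{ij}·5^j, 0 ≤ d_{ij} < 5:
  c_1 = 146 = 1·5^0 + 4·5^1 + 0·5^2 + 1·5^3
  c_2 = 451 = 1·5^0 + 0·5^1 + 3·5^2 + 3·5^3
  c_3 = 245 = 0·5^0 + 4·5^1 + 4·5^2 + 1·5^3
  c_4 = 598 = 3·5^0 + 4·5^1 + 3·5^2 + 4·5^3
  c_5 = 262 = 2·5^0 + 2·5^1 + 0·5^2 + 2·5^3
  c_6 = 605 = 0·5^0 + 1·5^1 + 4·5^2 + 4·5^3
  c_7 = 408 = 3·5^0 + 1·5^1 + 1·5^2 + 3·5^3
Factor λ_0 = (1, 1, 0, 3, 2, 0, 3)
Factor λ_1 = (4, 0, 4, 4, 2, 1, 1)
Factor λ_2 = (0, 3, 4, 3, 0, 4, 1)
Factor λ_3 = (1, 3, 1, 4, 2, 4, 3)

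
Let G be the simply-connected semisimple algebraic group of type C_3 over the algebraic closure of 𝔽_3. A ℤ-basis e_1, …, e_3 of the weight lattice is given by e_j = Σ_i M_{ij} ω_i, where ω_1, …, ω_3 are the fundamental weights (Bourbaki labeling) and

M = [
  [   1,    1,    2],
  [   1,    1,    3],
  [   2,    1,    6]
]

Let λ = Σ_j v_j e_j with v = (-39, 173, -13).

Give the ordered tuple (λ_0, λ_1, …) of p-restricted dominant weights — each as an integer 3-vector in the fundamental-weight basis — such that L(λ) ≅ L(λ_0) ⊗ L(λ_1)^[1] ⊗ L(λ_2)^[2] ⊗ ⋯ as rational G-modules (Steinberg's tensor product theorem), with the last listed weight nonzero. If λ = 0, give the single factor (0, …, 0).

((0, 2, 2), (0, 1, 2), (0, 1, 1), (1, 0, 0), (1, 1, 0))

ω-coordinates c = M·v, v = (-39, 173, -13):
  c_1 = (1)·(-39) + (1)·(173) + (2)·(-13) = 108
  c_2 = (1)·(-39) + (1)·(173) + (3)·(-13) = 95
  c_3 = (2)·(-39) + (1)·(173) + (6)·(-13) = 17
p = 3; digits c_i = Σ_j d_{ij}·3^j, 0 ≤ d_{ij} < 3:
  c_1 = 108 = 0·3^0 + 0·3^1 + 0·3^2 + 1·3^3 + 1·3^4
  c_2 = 95 = 2·3^0 + 1·3^1 + 1·3^2 + 0·3^3 + 1·3^4
  c_3 = 17 = 2·3^0 + 2·3^1 + 1·3^2
Factor λ_0 = (0, 2, 2)
Factor λ_1 = (0, 1, 2)
Factor λ_2 = (0, 1, 1)
Factor λ_3 = (1, 0, 0)
Factor λ_4 = (1, 1, 0)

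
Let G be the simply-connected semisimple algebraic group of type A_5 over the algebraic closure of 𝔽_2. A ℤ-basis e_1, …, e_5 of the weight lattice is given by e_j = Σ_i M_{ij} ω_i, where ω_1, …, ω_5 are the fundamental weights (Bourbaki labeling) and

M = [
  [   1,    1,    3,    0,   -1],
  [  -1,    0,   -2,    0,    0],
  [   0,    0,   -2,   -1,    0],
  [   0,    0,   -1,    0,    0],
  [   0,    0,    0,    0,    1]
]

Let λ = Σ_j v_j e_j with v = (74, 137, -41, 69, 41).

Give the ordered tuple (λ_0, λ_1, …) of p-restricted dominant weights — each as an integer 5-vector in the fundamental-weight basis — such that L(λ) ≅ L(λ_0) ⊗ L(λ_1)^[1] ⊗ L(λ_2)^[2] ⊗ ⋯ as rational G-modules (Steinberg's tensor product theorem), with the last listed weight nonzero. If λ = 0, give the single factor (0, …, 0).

ω-coordinates c = M·v, v = (74, 137, -41, 69, 41):
  c_1 = 1*74 + 1*137 + 3*-41 + 0*69 + -1*41 = 47
  c_2 = -1*74 + 0*137 + -2*-41 + 0*69 + 0*41 = 8
  c_3 = 0*74 + 0*137 + -2*-41 + -1*69 + 0*41 = 13
  c_4 = 0*74 + 0*137 + -1*-41 + 0*69 + 0*41 = 41
  c_5 = 0*74 + 0*137 + 0*-41 + 0*69 + 1*41 = 41
Base-2 expansion of each c_i:
  c_1 = 47 = 1·2^0 + 1·2^1 + 1·2^2 + 1·2^3 + 0·2^4 + 1·2^5
  c_2 = 8 = 0·2^0 + 0·2^1 + 0·2^2 + 1·2^3
  c_3 = 13 = 1·2^0 + 0·2^1 + 1·2^2 + 1·2^3
  c_4 = 41 = 1·2^0 + 0·2^1 + 0·2^2 + 1·2^3 + 0·2^4 + 1·2^5
  c_5 = 41 = 1·2^0 + 0·2^1 + 0·2^2 + 1·2^3 + 0·2^4 + 1·2^5
p-restricted factor λ_0 = (1, 0, 1, 1, 1)
p-restricted factor λ_1 = (1, 0, 0, 0, 0)
p-restricted factor λ_2 = (1, 0, 1, 0, 0)
p-restricted factor λ_3 = (1, 1, 1, 1, 1)
p-restricted factor λ_4 = (0, 0, 0, 0, 0)
p-restricted factor λ_5 = (1, 0, 0, 1, 1)

((1, 0, 1, 1, 1), (1, 0, 0, 0, 0), (1, 0, 1, 0, 0), (1, 1, 1, 1, 1), (0, 0, 0, 0, 0), (1, 0, 0, 1, 1))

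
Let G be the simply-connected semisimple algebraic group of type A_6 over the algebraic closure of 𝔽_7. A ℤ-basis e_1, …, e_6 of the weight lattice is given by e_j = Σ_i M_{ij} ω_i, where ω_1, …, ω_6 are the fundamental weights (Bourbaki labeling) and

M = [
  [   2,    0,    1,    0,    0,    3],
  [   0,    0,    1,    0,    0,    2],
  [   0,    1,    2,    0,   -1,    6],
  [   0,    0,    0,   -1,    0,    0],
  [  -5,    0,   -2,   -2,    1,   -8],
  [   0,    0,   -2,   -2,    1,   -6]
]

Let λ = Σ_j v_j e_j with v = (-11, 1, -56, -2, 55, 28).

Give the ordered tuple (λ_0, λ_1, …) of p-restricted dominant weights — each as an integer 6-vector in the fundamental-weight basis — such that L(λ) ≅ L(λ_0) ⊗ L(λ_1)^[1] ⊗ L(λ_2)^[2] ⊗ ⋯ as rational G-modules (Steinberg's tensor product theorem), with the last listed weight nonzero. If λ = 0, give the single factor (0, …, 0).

Compute c_i = Σ_j M_{ij} v_j with v = (-11, 1, -56, -2, 55, 28):
  c_1 = (2)·(-11) + (0)·(1) + (1)·(-56) + (0)·(-2) + (0)·(55) + (3)·(28) = 6
  c_2 = (0)·(-11) + (0)·(1) + (1)·(-56) + (0)·(-2) + (0)·(55) + (2)·(28) = 0
  c_3 = (0)·(-11) + (1)·(1) + (2)·(-56) + (0)·(-2) + (-1)·(55) + (6)·(28) = 2
  c_4 = (0)·(-11) + (0)·(1) + (0)·(-56) + (-1)·(-2) + (0)·(55) + (0)·(28) = 2
  c_5 = (-5)·(-11) + (0)·(1) + (-2)·(-56) + (-2)·(-2) + (1)·(55) + (-8)·(28) = 2
  c_6 = (0)·(-11) + (0)·(1) + (-2)·(-56) + (-2)·(-2) + (1)·(55) + (-6)·(28) = 3
Base-7 expansion of each c_i:
  c_1 = 6 = 6·7^0
  c_2 = 0
  c_3 = 2 = 2·7^0
  c_4 = 2 = 2·7^0
  c_5 = 2 = 2·7^0
  c_6 = 3 = 3·7^0
Factor λ_0 = (6, 0, 2, 2, 2, 3)

((6, 0, 2, 2, 2, 3),)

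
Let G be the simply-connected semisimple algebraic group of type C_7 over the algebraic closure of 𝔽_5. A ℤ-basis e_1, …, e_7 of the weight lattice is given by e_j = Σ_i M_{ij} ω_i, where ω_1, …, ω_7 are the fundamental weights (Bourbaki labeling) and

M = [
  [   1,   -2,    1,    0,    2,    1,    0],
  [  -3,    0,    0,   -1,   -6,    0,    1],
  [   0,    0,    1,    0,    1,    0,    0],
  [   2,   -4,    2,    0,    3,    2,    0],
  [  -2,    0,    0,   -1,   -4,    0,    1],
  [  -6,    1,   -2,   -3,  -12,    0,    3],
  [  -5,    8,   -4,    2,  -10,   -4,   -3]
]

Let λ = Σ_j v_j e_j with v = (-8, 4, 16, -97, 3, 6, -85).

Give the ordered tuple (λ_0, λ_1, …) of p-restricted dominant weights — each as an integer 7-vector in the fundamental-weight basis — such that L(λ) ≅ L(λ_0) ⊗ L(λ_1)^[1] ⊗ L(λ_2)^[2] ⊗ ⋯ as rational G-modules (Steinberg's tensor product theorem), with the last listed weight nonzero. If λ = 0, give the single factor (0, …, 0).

((2, 3, 4, 1, 1, 0, 0), (2, 3, 3, 4, 3, 4, 3))

Change of basis e → ω: c = M·v where v = (-8, 4, 16, -97, 3, 6, -85):
  c_1 = (1)·(-8) + (-2)·(4) + (1)·(16) + (0)·(-97) + (2)·(3) + (1)·(6) + (0)·(-85) = 12
  c_2 = (-3)·(-8) + (0)·(4) + (0)·(16) + (-1)·(-97) + (-6)·(3) + (0)·(6) + (1)·(-85) = 18
  c_3 = (0)·(-8) + (0)·(4) + (1)·(16) + (0)·(-97) + (1)·(3) + (0)·(6) + (0)·(-85) = 19
  c_4 = (2)·(-8) + (-4)·(4) + (2)·(16) + (0)·(-97) + (3)·(3) + (2)·(6) + (0)·(-85) = 21
  c_5 = (-2)·(-8) + (0)·(4) + (0)·(16) + (-1)·(-97) + (-4)·(3) + (0)·(6) + (1)·(-85) = 16
  c_6 = (-6)·(-8) + (1)·(4) + (-2)·(16) + (-3)·(-97) + (-12)·(3) + (0)·(6) + (3)·(-85) = 20
  c_7 = (-5)·(-8) + (8)·(4) + (-4)·(16) + (2)·(-97) + (-10)·(3) + (-4)·(6) + (-3)·(-85) = 15
Expand coordinatewise in base 5:
  c_1 = 12 = 2·5^0 + 2·5^1
  c_2 = 18 = 3·5^0 + 3·5^1
  c_3 = 19 = 4·5^0 + 3·5^1
  c_4 = 21 = 1·5^0 + 4·5^1
  c_5 = 16 = 1·5^0 + 3·5^1
  c_6 = 20 = 0·5^0 + 4·5^1
  c_7 = 15 = 0·5^0 + 3·5^1
p-restricted factor λ_0 = (2, 3, 4, 1, 1, 0, 0)
p-restricted factor λ_1 = (2, 3, 3, 4, 3, 4, 3)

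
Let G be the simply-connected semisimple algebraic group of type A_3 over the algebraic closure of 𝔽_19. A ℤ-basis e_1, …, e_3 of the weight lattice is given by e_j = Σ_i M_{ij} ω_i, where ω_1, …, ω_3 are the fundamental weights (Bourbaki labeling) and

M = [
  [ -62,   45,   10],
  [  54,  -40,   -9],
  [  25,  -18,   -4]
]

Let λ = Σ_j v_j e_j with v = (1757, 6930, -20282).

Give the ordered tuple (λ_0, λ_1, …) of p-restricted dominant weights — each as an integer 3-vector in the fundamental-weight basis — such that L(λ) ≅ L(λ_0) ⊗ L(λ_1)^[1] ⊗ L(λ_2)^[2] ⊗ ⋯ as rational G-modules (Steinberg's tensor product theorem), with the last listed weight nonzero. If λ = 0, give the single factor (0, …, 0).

Converting to the ω-basis (c_i = row i of M dotted with v = (1757, 6930, -20282)):
  c_1 = (-62)·(1757) + 45·6930 + (10)·(-20282) = 96
  c_2 = 54·1757 + (-40)·(6930) + (-9)·(-20282) = 216
  c_3 = 25·1757 + (-18)·(6930) + (-4)·(-20282) = 313
p = 19; digits c_i = Σ_j d_{ij}·19^j, 0 ≤ d_{ij} < 19:
  c_1 = 96 = 1·19^0 + 5·19^1
  c_2 = 216 = 7·19^0 + 11·19^1
  c_3 = 313 = 9·19^0 + 16·19^1
λ_0 = (1, 7, 9)
λ_1 = (5, 11, 16)

((1, 7, 9), (5, 11, 16))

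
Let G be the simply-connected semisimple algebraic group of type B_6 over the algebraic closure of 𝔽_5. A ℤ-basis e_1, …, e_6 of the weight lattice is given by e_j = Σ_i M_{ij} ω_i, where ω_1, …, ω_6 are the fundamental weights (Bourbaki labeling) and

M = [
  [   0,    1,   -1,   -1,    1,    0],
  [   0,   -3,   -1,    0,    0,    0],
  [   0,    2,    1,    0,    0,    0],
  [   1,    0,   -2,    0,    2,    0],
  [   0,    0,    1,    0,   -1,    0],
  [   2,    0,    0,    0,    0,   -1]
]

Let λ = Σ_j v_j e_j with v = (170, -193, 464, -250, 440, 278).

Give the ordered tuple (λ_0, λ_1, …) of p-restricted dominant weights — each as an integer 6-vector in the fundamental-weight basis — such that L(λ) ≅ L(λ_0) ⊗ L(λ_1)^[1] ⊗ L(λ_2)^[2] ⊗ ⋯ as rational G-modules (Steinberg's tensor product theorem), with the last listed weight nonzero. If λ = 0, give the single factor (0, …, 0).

((3, 0, 3, 2, 4, 2), (1, 3, 0, 4, 4, 2), (1, 4, 3, 4, 0, 2))

Converting to the ω-basis (c_i = row i of M dotted with v = (170, -193, 464, -250, 440, 278)):
  c_1 = (0)·(170) + (1)·(-193) + (-1)·(464) + (-1)·(-250) + (1)·(440) + (0)·(278) = 33
  c_2 = (0)·(170) + (-3)·(-193) + (-1)·(464) + (0)·(-250) + (0)·(440) + (0)·(278) = 115
  c_3 = (0)·(170) + (2)·(-193) + (1)·(464) + (0)·(-250) + (0)·(440) + (0)·(278) = 78
  c_4 = (1)·(170) + (0)·(-193) + (-2)·(464) + (0)·(-250) + (2)·(440) + (0)·(278) = 122
  c_5 = (0)·(170) + (0)·(-193) + (1)·(464) + (0)·(-250) + (-1)·(440) + (0)·(278) = 24
  c_6 = (2)·(170) + (0)·(-193) + (0)·(464) + (0)·(-250) + (0)·(440) + (-1)·(278) = 62
Expand coordinatewise in base 5:
  c_1 = 33 = 3·5^0 + 1·5^1 + 1·5^2
  c_2 = 115 = 0·5^0 + 3·5^1 + 4·5^2
  c_3 = 78 = 3·5^0 + 0·5^1 + 3·5^2
  c_4 = 122 = 2·5^0 + 4·5^1 + 4·5^2
  c_5 = 24 = 4·5^0 + 4·5^1
  c_6 = 62 = 2·5^0 + 2·5^1 + 2·5^2
Factor λ_0 = (3, 0, 3, 2, 4, 2)
Factor λ_1 = (1, 3, 0, 4, 4, 2)
Factor λ_2 = (1, 4, 3, 4, 0, 2)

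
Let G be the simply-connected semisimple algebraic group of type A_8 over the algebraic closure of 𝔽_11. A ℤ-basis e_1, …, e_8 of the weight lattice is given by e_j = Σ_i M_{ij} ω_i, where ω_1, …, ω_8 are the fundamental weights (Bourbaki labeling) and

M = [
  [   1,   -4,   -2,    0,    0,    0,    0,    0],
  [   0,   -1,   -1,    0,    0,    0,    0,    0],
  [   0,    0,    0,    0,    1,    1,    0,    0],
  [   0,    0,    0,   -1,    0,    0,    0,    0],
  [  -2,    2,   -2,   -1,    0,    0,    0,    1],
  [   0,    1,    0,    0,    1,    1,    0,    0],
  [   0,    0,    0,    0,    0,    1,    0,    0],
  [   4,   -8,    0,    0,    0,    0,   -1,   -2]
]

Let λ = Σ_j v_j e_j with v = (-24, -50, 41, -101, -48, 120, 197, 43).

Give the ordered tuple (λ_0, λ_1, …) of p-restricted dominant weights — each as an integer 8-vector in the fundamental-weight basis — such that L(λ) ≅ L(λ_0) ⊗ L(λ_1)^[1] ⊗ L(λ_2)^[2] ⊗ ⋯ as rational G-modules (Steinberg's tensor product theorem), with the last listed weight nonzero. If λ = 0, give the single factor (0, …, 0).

ω-coordinates c = M·v, v = (-24, -50, 41, -101, -48, 120, 197, 43):
  c_1 = 1*-24 + -4*-50 + -2*41 + 0*-101 + 0*-48 + 0*120 + 0*197 + 0*43 = 94
  c_2 = 0*-24 + -1*-50 + -1*41 + 0*-101 + 0*-48 + 0*120 + 0*197 + 0*43 = 9
  c_3 = 0*-24 + 0*-50 + 0*41 + 0*-101 + 1*-48 + 1*120 + 0*197 + 0*43 = 72
  c_4 = 0*-24 + 0*-50 + 0*41 + -1*-101 + 0*-48 + 0*120 + 0*197 + 0*43 = 101
  c_5 = -2*-24 + 2*-50 + -2*41 + -1*-101 + 0*-48 + 0*120 + 0*197 + 1*43 = 10
  c_6 = 0*-24 + 1*-50 + 0*41 + 0*-101 + 1*-48 + 1*120 + 0*197 + 0*43 = 22
  c_7 = 0*-24 + 0*-50 + 0*41 + 0*-101 + 0*-48 + 1*120 + 0*197 + 0*43 = 120
  c_8 = 4*-24 + -8*-50 + 0*41 + 0*-101 + 0*-48 + 0*120 + -1*197 + -2*43 = 21
Expand coordinatewise in base 11:
  c_1 = 94 = 6·11^0 + 8·11^1
  c_2 = 9 = 9·11^0
  c_3 = 72 = 6·11^0 + 6·11^1
  c_4 = 101 = 2·11^0 + 9·11^1
  c_5 = 10 = 10·11^0
  c_6 = 22 = 0·11^0 + 2·11^1
  c_7 = 120 = 10·11^0 + 10·11^1
  c_8 = 21 = 10·11^0 + 1·11^1
p-restricted factor λ_0 = (6, 9, 6, 2, 10, 0, 10, 10)
p-restricted factor λ_1 = (8, 0, 6, 9, 0, 2, 10, 1)

((6, 9, 6, 2, 10, 0, 10, 10), (8, 0, 6, 9, 0, 2, 10, 1))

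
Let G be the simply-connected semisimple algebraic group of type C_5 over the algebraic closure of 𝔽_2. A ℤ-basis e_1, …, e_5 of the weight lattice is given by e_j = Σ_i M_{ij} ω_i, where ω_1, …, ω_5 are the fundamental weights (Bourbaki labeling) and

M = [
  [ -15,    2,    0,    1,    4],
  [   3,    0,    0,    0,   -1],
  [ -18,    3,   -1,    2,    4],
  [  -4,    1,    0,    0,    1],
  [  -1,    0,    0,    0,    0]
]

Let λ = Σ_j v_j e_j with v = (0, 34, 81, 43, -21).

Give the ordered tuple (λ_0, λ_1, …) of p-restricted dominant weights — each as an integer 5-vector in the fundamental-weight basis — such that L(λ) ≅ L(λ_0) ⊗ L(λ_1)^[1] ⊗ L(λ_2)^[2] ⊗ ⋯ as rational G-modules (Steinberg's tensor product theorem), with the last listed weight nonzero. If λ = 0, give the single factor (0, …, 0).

ω-coordinates c = M·v, v = (0, 34, 81, 43, -21):
  c_1 = -15*0 + 2*34 + 0*81 + 1*43 + 4*-21 = 27
  c_2 = 3*0 + 0*34 + 0*81 + 0*43 + -1*-21 = 21
  c_3 = -18*0 + 3*34 + -1*81 + 2*43 + 4*-21 = 23
  c_4 = -4*0 + 1*34 + 0*81 + 0*43 + 1*-21 = 13
  c_5 = -1*0 + 0*34 + 0*81 + 0*43 + 0*-21 = 0
Base-2 expansion of each c_i:
  c_1 = 27 = 1·2^0 + 1·2^1 + 0·2^2 + 1·2^3 + 1·2^4
  c_2 = 21 = 1·2^0 + 0·2^1 + 1·2^2 + 0·2^3 + 1·2^4
  c_3 = 23 = 1·2^0 + 1·2^1 + 1·2^2 + 0·2^3 + 1·2^4
  c_4 = 13 = 1·2^0 + 0·2^1 + 1·2^2 + 1·2^3
  c_5 = 0
λ_0 = (1, 1, 1, 1, 0)
λ_1 = (1, 0, 1, 0, 0)
λ_2 = (0, 1, 1, 1, 0)
λ_3 = (1, 0, 0, 1, 0)
λ_4 = (1, 1, 1, 0, 0)

((1, 1, 1, 1, 0), (1, 0, 1, 0, 0), (0, 1, 1, 1, 0), (1, 0, 0, 1, 0), (1, 1, 1, 0, 0))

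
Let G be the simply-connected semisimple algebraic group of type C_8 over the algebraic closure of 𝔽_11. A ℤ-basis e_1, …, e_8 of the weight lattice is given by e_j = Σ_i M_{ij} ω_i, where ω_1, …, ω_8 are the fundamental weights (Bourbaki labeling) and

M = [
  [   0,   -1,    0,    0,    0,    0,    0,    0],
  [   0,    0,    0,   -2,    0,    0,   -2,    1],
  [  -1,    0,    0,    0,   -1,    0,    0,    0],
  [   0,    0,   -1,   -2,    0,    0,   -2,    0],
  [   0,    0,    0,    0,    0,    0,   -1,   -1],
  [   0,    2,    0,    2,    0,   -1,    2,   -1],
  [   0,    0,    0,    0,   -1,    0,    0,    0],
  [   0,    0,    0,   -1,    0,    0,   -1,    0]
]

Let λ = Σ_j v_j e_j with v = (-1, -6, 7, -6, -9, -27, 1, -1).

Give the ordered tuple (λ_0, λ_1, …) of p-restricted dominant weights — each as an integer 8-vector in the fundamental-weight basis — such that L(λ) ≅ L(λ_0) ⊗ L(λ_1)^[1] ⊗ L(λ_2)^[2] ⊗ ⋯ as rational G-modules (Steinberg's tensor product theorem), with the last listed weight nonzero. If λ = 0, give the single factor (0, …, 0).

Converting to the ω-basis (c_i = row i of M dotted with v = (-1, -6, 7, -6, -9, -27, 1, -1)):
  c_1 = (0)·(-1) + (-1)·(-6) + (0)·(7) + (0)·(-6) + (0)·(-9) + (0)·(-27) + (0)·(1) + (0)·(-1) = 6
  c_2 = (0)·(-1) + (0)·(-6) + (0)·(7) + (-2)·(-6) + (0)·(-9) + (0)·(-27) + (-2)·(1) + (1)·(-1) = 9
  c_3 = (-1)·(-1) + (0)·(-6) + (0)·(7) + (0)·(-6) + (-1)·(-9) + (0)·(-27) + (0)·(1) + (0)·(-1) = 10
  c_4 = (0)·(-1) + (0)·(-6) + (-1)·(7) + (-2)·(-6) + (0)·(-9) + (0)·(-27) + (-2)·(1) + (0)·(-1) = 3
  c_5 = (0)·(-1) + (0)·(-6) + (0)·(7) + (0)·(-6) + (0)·(-9) + (0)·(-27) + (-1)·(1) + (-1)·(-1) = 0
  c_6 = (0)·(-1) + (2)·(-6) + (0)·(7) + (2)·(-6) + (0)·(-9) + (-1)·(-27) + (2)·(1) + (-1)·(-1) = 6
  c_7 = (0)·(-1) + (0)·(-6) + (0)·(7) + (0)·(-6) + (-1)·(-9) + (0)·(-27) + (0)·(1) + (0)·(-1) = 9
  c_8 = (0)·(-1) + (0)·(-6) + (0)·(7) + (-1)·(-6) + (0)·(-9) + (0)·(-27) + (-1)·(1) + (0)·(-1) = 5
p = 11; digits c_i = Σ_j d_{ij}·11^j, 0 ≤ d_{ij} < 11:
  c_1 = 6 = 6·11^0
  c_2 = 9 = 9·11^0
  c_3 = 10 = 10·11^0
  c_4 = 3 = 3·11^0
  c_5 = 0
  c_6 = 6 = 6·11^0
  c_7 = 9 = 9·11^0
  c_8 = 5 = 5·11^0
λ_0 = (6, 9, 10, 3, 0, 6, 9, 5)

((6, 9, 10, 3, 0, 6, 9, 5),)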